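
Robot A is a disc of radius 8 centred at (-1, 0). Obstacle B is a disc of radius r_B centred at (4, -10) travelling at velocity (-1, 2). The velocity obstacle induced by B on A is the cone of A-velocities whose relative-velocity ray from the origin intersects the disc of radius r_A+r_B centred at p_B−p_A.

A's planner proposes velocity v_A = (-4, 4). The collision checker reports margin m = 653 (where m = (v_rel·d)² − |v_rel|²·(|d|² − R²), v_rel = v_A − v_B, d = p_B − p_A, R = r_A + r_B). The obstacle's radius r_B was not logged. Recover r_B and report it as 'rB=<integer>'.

m = 653
d = (5, -10);  v_rel = (-3, 2),  |v_rel|² = 13
v_rel×d = (-3)·(-10) − (2)·(5) = 20
since m = R²·13 − 20²:  R² = (400 + 653) / 13 = 81
R = √81 = 9  ⇒  r_B = 9 − 8 = 1

rB=1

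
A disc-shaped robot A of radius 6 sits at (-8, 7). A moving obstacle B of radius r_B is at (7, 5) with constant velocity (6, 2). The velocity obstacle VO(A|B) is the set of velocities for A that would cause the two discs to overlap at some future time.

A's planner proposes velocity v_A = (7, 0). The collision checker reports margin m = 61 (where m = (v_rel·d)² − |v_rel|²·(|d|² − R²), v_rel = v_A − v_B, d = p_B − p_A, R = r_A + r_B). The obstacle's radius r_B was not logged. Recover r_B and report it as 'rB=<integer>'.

m = 61
d = (15, -2);  v_rel = (1, -2),  |v_rel|² = 5
v_rel×d = (1)·(-2) − (-2)·(15) = 28
since m = R²·5 − 28²:  R² = (784 + 61) / 5 = 169
R = √169 = 13  ⇒  r_B = 13 − 6 = 7

rB=7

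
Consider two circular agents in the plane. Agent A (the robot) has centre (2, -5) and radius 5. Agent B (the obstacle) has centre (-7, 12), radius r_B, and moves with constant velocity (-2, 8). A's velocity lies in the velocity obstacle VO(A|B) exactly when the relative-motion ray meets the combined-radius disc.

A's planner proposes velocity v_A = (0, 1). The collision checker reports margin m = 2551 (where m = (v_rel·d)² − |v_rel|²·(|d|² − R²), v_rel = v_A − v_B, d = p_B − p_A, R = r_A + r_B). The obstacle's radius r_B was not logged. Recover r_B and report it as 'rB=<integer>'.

m = 2551
d = (-9, 17);  v_rel = (2, -7),  |v_rel|² = 53
v_rel×d = (2)·(17) − (-7)·(-9) = -29
since m = R²·53 − (-29)²:  R² = (841 + 2551) / 53 = 64
R = √64 = 8  ⇒  r_B = 8 − 5 = 3

rB=3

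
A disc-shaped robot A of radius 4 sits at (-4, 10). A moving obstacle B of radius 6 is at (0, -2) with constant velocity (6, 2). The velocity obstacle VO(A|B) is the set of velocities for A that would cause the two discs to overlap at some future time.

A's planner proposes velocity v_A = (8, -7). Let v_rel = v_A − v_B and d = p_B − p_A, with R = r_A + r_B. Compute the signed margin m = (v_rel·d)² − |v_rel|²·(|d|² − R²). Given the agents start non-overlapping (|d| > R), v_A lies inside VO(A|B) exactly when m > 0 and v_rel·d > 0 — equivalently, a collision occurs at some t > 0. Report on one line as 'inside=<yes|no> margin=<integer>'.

d = (4, -12),  |d|² = 160;  R = 4+6 = 10,  c = 160−10² = 60
v_rel = (2, -9),  |v_rel|² = 85;  v_rel·d = (2)·(4) + (-9)·(-12) = 116
85·t² − 232·t + 60 = 0  ⇒  m = 116² − 85·60 = 8356
m = 8356 > 0,  v_rel·d = 116 > 0  ⇒  inside

inside=yes margin=8356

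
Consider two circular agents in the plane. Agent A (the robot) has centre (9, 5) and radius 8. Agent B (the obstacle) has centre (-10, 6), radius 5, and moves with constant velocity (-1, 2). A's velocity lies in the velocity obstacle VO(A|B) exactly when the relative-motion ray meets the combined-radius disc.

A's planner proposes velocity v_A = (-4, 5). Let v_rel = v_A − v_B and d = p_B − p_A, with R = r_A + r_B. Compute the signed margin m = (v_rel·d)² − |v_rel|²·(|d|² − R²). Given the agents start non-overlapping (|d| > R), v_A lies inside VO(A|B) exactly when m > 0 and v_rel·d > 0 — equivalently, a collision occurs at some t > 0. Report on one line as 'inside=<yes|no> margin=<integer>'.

d = (-19, 1),  |d|² = 362;  R = 8+5 = 13,  c = 362−13² = 193
v_rel = (-3, 3),  |v_rel|² = 18;  v_rel·d = (-3)·(-19) + (3)·(1) = 60
18·t² − 120·t + 193 = 0  ⇒  m = 60² − 18·193 = 126
m = 126 > 0,  v_rel·d = 60 > 0  ⇒  inside

inside=yes margin=126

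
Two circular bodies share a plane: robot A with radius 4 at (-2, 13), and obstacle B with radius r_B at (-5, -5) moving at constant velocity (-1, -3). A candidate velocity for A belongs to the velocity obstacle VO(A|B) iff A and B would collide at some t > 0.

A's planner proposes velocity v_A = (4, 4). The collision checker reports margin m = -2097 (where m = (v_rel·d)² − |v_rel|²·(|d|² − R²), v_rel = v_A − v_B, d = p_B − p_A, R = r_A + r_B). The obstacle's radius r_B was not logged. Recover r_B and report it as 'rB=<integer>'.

m = -2097
d = (-3, -18);  v_rel = (5, 7),  |v_rel|² = 74
v_rel×d = (5)·(-18) − (7)·(-3) = -69
since m = R²·74 − (-69)²:  R² = (4761 + -2097) / 74 = 36
R = √36 = 6  ⇒  r_B = 6 − 4 = 2

rB=2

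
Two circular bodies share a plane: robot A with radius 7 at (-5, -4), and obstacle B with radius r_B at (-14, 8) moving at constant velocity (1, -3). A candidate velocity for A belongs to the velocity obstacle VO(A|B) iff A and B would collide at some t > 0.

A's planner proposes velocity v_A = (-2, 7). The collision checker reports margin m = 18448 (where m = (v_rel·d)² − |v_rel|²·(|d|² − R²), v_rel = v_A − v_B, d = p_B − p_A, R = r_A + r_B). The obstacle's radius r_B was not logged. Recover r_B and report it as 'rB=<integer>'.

m = 18448
d = (-9, 12);  v_rel = (-3, 10),  |v_rel|² = 109
v_rel×d = (-3)·(12) − (10)·(-9) = 54
since m = R²·109 − 54²:  R² = (2916 + 18448) / 109 = 196
R = √196 = 14  ⇒  r_B = 14 − 7 = 7

rB=7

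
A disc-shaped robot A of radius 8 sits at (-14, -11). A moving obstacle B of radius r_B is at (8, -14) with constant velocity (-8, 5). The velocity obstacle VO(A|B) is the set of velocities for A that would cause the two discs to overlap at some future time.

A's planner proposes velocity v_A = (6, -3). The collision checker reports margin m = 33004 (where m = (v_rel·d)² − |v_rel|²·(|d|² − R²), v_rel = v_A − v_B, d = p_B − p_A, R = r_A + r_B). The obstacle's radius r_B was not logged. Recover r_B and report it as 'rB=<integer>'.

m = 33004
d = (22, -3);  v_rel = (14, -8),  |v_rel|² = 260
v_rel×d = (14)·(-3) − (-8)·(22) = 134
since m = R²·260 − 134²:  R² = (17956 + 33004) / 260 = 196
R = √196 = 14  ⇒  r_B = 14 − 8 = 6

rB=6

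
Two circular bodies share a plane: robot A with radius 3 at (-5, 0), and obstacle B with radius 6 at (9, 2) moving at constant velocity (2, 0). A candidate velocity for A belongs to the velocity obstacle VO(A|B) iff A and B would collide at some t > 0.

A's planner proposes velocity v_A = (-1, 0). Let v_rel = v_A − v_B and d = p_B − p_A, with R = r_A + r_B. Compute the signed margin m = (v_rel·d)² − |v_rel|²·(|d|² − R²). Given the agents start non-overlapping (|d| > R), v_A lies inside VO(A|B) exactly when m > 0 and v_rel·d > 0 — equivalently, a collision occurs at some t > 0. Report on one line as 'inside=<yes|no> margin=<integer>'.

d = (14, 2),  |d|² = 200;  R = 3+6 = 9,  c = 200−9² = 119
v_rel = (-3, 0),  |v_rel|² = 9;  v_rel·d = (-3)·(14) + (0)·(2) = -42
9·t² + 84·t + 119 = 0  ⇒  m = (-42)² − 9·119 = 693
m = 693 > 0,  v_rel·d = -42 < 0  ⇒  outside

inside=no margin=693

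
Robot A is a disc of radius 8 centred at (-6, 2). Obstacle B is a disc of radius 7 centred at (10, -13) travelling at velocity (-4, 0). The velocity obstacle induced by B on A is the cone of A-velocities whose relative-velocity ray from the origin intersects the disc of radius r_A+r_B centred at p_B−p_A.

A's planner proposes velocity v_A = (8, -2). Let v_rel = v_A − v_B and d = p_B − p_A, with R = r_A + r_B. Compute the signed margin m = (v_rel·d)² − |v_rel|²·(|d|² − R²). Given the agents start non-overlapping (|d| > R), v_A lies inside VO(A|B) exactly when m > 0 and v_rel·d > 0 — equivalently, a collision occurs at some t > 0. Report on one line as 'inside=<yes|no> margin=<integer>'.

d = (16, -15),  |d|² = 481;  R = 8+7 = 15,  c = 481−15² = 256
v_rel = (12, -2),  |v_rel|² = 148;  v_rel·d = (12)·(16) + (-2)·(-15) = 222
148·t² − 444·t + 256 = 0  ⇒  m = 222² − 148·256 = 11396
m = 11396 > 0,  v_rel·d = 222 > 0  ⇒  inside

inside=yes margin=11396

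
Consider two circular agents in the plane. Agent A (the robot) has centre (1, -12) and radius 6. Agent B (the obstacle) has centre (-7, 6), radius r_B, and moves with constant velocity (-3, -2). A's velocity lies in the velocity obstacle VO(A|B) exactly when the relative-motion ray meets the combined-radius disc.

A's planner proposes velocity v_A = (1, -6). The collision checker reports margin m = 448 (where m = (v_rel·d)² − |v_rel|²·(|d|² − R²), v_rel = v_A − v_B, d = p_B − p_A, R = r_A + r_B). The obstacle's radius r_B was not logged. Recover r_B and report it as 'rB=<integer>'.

m = 448
d = (-8, 18);  v_rel = (4, -4),  |v_rel|² = 32
v_rel×d = (4)·(18) − (-4)·(-8) = 40
since m = R²·32 − 40²:  R² = (1600 + 448) / 32 = 64
R = √64 = 8  ⇒  r_B = 8 − 6 = 2

rB=2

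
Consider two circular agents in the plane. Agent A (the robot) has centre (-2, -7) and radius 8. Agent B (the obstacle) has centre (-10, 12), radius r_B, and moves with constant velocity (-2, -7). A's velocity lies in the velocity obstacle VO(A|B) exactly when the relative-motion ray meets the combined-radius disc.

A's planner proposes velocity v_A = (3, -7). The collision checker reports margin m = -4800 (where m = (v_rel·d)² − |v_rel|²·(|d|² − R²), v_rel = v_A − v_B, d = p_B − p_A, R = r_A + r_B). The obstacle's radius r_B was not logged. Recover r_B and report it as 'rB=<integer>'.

m = -4800
d = (-8, 19);  v_rel = (5, 0),  |v_rel|² = 25
v_rel×d = (5)·(19) − (0)·(-8) = 95
since m = R²·25 − 95²:  R² = (9025 + -4800) / 25 = 169
R = √169 = 13  ⇒  r_B = 13 − 8 = 5

rB=5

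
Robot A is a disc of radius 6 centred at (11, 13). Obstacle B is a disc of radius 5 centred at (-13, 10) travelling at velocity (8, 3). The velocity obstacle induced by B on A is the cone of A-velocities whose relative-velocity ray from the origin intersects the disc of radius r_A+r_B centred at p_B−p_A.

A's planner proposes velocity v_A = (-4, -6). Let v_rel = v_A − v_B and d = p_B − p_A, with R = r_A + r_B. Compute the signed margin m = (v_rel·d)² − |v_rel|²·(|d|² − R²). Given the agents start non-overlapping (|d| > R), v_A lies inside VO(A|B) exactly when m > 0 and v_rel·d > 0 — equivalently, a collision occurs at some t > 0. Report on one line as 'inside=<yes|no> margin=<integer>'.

d = (-24, -3),  |d|² = 585;  R = 6+5 = 11,  c = 585−11² = 464
v_rel = (-12, -9),  |v_rel|² = 225;  v_rel·d = (-12)·(-24) + (-9)·(-3) = 315
225·t² − 630·t + 464 = 0  ⇒  m = 315² − 225·464 = -5175
m = -5175 < 0,  v_rel·d = 315 > 0  ⇒  outside

inside=no margin=-5175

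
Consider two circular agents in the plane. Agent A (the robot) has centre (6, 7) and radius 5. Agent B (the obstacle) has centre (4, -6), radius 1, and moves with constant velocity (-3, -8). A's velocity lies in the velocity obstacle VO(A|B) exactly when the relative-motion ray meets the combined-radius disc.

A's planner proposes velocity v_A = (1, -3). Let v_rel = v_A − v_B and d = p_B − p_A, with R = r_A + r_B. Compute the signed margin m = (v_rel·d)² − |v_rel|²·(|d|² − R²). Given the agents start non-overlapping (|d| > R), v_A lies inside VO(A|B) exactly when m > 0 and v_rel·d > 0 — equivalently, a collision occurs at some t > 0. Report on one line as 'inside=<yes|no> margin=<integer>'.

d = (-2, -13),  |d|² = 173;  R = 5+1 = 6,  c = 173−6² = 137
v_rel = (4, 5),  |v_rel|² = 41;  v_rel·d = (4)·(-2) + (5)·(-13) = -73
41·t² + 146·t + 137 = 0  ⇒  m = (-73)² − 41·137 = -288
m = -288 < 0,  v_rel·d = -73 < 0  ⇒  outside

inside=no margin=-288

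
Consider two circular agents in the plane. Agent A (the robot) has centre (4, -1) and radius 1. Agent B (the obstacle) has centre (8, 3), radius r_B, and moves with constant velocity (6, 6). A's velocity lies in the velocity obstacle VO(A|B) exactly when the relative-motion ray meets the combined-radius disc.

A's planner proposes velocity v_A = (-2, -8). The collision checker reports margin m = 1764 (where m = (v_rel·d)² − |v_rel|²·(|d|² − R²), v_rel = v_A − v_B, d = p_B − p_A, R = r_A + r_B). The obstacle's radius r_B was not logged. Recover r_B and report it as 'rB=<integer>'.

m = 1764
d = (4, 4);  v_rel = (-8, -14),  |v_rel|² = 260
v_rel×d = (-8)·(4) − (-14)·(4) = 24
since m = R²·260 − 24²:  R² = (576 + 1764) / 260 = 9
R = √9 = 3  ⇒  r_B = 3 − 1 = 2

rB=2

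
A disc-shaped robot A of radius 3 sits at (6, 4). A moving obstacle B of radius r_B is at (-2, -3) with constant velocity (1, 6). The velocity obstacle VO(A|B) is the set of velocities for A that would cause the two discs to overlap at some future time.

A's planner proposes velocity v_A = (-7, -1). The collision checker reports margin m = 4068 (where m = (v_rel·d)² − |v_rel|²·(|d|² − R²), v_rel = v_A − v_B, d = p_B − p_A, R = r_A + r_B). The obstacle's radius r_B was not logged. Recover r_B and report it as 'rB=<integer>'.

m = 4068
d = (-8, -7);  v_rel = (-8, -7),  |v_rel|² = 113
v_rel×d = (-8)·(-7) − (-7)·(-8) = 0
since m = R²·113 − 0²:  R² = (0 + 4068) / 113 = 36
R = √36 = 6  ⇒  r_B = 6 − 3 = 3

rB=3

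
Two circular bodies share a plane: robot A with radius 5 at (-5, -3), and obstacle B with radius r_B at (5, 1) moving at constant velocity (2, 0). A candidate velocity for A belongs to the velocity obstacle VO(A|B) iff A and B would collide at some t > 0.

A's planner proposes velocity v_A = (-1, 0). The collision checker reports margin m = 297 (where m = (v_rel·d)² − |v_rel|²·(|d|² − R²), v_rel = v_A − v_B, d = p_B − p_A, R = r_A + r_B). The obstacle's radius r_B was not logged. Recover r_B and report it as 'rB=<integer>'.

m = 297
d = (10, 4);  v_rel = (-3, 0),  |v_rel|² = 9
v_rel×d = (-3)·(4) − (0)·(10) = -12
since m = R²·9 − (-12)²:  R² = (144 + 297) / 9 = 49
R = √49 = 7  ⇒  r_B = 7 − 5 = 2

rB=2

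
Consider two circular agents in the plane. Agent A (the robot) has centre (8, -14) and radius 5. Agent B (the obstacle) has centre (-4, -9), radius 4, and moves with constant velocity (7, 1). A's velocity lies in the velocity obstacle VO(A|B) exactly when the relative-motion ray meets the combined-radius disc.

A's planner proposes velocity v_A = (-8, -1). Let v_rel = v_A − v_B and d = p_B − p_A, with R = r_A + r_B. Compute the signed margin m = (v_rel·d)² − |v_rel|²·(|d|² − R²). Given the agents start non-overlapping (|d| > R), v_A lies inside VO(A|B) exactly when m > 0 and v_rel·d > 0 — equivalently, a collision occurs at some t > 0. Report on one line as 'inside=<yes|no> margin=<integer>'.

d = (-12, 5),  |d|² = 169;  R = 5+4 = 9,  c = 169−9² = 88
v_rel = (-15, -2),  |v_rel|² = 229;  v_rel·d = (-15)·(-12) + (-2)·(5) = 170
229·t² − 340·t + 88 = 0  ⇒  m = 170² − 229·88 = 8748
m = 8748 > 0,  v_rel·d = 170 > 0  ⇒  inside

inside=yes margin=8748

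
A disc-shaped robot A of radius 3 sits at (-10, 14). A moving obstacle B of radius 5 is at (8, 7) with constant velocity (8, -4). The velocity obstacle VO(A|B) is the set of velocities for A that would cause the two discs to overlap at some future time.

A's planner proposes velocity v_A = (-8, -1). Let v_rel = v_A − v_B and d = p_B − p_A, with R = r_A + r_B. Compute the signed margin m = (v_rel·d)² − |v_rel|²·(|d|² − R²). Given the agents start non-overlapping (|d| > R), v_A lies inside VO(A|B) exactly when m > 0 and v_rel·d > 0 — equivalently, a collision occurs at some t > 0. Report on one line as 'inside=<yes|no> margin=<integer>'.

d = (18, -7),  |d|² = 373;  R = 3+5 = 8,  c = 373−8² = 309
v_rel = (-16, 3),  |v_rel|² = 265;  v_rel·d = (-16)·(18) + (3)·(-7) = -309
265·t² + 618·t + 309 = 0  ⇒  m = (-309)² − 265·309 = 13596
m = 13596 > 0,  v_rel·d = -309 < 0  ⇒  outside

inside=no margin=13596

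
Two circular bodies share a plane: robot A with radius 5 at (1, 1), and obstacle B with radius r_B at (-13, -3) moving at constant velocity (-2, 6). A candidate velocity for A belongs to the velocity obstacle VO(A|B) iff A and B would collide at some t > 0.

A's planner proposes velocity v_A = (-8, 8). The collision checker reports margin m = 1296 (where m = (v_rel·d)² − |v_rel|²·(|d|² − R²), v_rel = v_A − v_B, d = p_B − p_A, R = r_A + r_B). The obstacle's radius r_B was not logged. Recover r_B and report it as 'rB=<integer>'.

m = 1296
d = (-14, -4);  v_rel = (-6, 2),  |v_rel|² = 40
v_rel×d = (-6)·(-4) − (2)·(-14) = 52
since m = R²·40 − 52²:  R² = (2704 + 1296) / 40 = 100
R = √100 = 10  ⇒  r_B = 10 − 5 = 5

rB=5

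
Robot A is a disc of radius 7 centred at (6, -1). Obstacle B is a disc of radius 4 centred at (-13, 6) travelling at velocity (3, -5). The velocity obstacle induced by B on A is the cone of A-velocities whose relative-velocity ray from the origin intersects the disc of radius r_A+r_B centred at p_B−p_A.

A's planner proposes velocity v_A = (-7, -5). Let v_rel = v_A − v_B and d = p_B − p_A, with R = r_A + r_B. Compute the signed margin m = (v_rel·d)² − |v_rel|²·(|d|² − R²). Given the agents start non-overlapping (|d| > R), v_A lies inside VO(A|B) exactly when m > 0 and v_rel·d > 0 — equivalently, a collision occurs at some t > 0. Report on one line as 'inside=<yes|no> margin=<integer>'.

d = (-19, 7),  |d|² = 410;  R = 7+4 = 11,  c = 410−11² = 289
v_rel = (-10, 0),  |v_rel|² = 100;  v_rel·d = (-10)·(-19) + (0)·(7) = 190
100·t² − 380·t + 289 = 0  ⇒  m = 190² − 100·289 = 7200
m = 7200 > 0,  v_rel·d = 190 > 0  ⇒  inside

inside=yes margin=7200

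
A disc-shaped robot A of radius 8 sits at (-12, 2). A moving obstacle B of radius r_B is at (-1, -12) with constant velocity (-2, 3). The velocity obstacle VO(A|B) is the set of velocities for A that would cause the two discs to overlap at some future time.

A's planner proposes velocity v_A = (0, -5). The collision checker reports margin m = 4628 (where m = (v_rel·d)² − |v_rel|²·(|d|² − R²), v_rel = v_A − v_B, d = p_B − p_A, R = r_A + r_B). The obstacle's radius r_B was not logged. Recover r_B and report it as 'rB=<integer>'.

m = 4628
d = (11, -14);  v_rel = (2, -8),  |v_rel|² = 68
v_rel×d = (2)·(-14) − (-8)·(11) = 60
since m = R²·68 − 60²:  R² = (3600 + 4628) / 68 = 121
R = √121 = 11  ⇒  r_B = 11 − 8 = 3

rB=3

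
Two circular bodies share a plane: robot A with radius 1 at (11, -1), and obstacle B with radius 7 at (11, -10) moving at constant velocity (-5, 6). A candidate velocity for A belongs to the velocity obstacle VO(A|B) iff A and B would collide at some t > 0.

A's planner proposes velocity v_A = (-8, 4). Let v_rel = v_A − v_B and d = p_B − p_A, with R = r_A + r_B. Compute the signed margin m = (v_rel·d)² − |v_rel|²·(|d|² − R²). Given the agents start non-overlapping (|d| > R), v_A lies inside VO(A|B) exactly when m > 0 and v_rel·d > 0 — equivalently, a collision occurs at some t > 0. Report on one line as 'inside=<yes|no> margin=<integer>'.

d = (0, -9),  |d|² = 81;  R = 1+7 = 8,  c = 81−8² = 17
v_rel = (-3, -2),  |v_rel|² = 13;  v_rel·d = (-3)·(0) + (-2)·(-9) = 18
13·t² − 36·t + 17 = 0  ⇒  m = 18² − 13·17 = 103
m = 103 > 0,  v_rel·d = 18 > 0  ⇒  inside

inside=yes margin=103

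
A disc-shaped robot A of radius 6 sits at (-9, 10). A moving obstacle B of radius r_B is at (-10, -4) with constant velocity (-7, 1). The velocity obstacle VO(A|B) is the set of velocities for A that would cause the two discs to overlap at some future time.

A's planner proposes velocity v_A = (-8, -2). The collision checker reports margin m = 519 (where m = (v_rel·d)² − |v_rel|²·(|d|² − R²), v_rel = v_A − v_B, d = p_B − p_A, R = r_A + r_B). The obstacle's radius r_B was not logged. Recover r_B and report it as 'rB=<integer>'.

m = 519
d = (-1, -14);  v_rel = (-1, -3),  |v_rel|² = 10
v_rel×d = (-1)·(-14) − (-3)·(-1) = 11
since m = R²·10 − 11²:  R² = (121 + 519) / 10 = 64
R = √64 = 8  ⇒  r_B = 8 − 6 = 2

rB=2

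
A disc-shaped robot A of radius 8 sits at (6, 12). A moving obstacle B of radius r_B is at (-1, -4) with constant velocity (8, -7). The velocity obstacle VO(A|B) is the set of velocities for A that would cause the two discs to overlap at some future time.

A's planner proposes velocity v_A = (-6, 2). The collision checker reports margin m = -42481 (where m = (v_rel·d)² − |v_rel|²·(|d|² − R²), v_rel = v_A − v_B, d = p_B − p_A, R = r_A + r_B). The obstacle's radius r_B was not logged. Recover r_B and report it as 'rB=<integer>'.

m = -42481
d = (-7, -16);  v_rel = (-14, 9),  |v_rel|² = 277
v_rel×d = (-14)·(-16) − (9)·(-7) = 287
since m = R²·277 − 287²:  R² = (82369 + -42481) / 277 = 144
R = √144 = 12  ⇒  r_B = 12 − 8 = 4

rB=4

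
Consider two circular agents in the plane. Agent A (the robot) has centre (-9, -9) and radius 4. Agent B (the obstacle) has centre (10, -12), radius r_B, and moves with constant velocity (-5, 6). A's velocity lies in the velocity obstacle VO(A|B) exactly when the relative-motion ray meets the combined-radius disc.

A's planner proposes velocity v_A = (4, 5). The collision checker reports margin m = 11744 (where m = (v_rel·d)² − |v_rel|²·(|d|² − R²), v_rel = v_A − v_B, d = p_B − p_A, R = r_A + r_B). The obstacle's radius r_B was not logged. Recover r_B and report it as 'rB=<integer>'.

m = 11744
d = (19, -3);  v_rel = (9, -1),  |v_rel|² = 82
v_rel×d = (9)·(-3) − (-1)·(19) = -8
since m = R²·82 − (-8)²:  R² = (64 + 11744) / 82 = 144
R = √144 = 12  ⇒  r_B = 12 − 4 = 8

rB=8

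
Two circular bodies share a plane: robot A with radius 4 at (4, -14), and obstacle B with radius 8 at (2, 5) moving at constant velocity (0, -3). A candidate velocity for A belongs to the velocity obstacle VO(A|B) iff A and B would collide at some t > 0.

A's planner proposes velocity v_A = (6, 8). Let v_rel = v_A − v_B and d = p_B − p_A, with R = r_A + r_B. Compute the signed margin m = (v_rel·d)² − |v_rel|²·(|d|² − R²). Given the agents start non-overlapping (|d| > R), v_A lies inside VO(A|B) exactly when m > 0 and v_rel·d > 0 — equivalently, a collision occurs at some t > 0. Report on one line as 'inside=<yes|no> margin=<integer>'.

d = (-2, 19),  |d|² = 365;  R = 4+8 = 12,  c = 365−12² = 221
v_rel = (6, 11),  |v_rel|² = 157;  v_rel·d = (6)·(-2) + (11)·(19) = 197
157·t² − 394·t + 221 = 0  ⇒  m = 197² − 157·221 = 4112
m = 4112 > 0,  v_rel·d = 197 > 0  ⇒  inside

inside=yes margin=4112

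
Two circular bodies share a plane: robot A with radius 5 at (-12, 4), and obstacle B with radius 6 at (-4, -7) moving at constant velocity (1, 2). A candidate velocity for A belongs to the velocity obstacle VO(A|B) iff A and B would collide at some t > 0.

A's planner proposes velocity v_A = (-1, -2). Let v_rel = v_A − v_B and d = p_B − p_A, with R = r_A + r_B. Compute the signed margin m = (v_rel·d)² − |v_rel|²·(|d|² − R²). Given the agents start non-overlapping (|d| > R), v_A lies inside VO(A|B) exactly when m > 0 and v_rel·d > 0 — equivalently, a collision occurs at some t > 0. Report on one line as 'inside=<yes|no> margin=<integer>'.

d = (8, -11),  |d|² = 185;  R = 5+6 = 11,  c = 185−11² = 64
v_rel = (-2, -4),  |v_rel|² = 20;  v_rel·d = (-2)·(8) + (-4)·(-11) = 28
20·t² − 56·t + 64 = 0  ⇒  m = 28² − 20·64 = -496
m = -496 < 0,  v_rel·d = 28 > 0  ⇒  outside

inside=no margin=-496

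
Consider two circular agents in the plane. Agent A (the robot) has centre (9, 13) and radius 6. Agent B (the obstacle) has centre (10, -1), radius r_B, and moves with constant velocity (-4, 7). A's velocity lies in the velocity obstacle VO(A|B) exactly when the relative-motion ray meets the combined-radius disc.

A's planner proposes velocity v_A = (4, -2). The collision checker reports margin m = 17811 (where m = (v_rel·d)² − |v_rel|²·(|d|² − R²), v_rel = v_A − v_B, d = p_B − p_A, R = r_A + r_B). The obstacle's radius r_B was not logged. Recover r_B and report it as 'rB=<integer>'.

m = 17811
d = (1, -14);  v_rel = (8, -9),  |v_rel|² = 145
v_rel×d = (8)·(-14) − (-9)·(1) = -103
since m = R²·145 − (-103)²:  R² = (10609 + 17811) / 145 = 196
R = √196 = 14  ⇒  r_B = 14 − 6 = 8

rB=8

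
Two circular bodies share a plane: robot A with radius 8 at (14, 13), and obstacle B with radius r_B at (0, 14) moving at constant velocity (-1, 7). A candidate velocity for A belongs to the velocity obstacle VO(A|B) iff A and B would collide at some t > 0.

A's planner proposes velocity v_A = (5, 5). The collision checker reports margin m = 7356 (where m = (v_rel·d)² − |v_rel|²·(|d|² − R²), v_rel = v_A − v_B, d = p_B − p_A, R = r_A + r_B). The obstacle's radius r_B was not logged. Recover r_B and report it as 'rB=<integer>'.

m = 7356
d = (-14, 1);  v_rel = (6, -2),  |v_rel|² = 40
v_rel×d = (6)·(1) − (-2)·(-14) = -22
since m = R²·40 − (-22)²:  R² = (484 + 7356) / 40 = 196
R = √196 = 14  ⇒  r_B = 14 − 8 = 6

rB=6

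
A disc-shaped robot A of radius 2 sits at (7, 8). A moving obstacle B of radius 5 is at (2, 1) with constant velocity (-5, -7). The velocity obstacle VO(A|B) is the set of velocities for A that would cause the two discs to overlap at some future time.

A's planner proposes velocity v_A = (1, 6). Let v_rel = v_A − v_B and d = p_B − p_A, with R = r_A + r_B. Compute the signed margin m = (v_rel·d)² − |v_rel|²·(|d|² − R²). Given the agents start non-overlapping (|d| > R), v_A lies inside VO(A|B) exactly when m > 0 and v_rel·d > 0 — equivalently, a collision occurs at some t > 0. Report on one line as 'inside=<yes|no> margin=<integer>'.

d = (-5, -7),  |d|² = 74;  R = 2+5 = 7,  c = 74−7² = 25
v_rel = (6, 13),  |v_rel|² = 205;  v_rel·d = (6)·(-5) + (13)·(-7) = -121
205·t² + 242·t + 25 = 0  ⇒  m = (-121)² − 205·25 = 9516
m = 9516 > 0,  v_rel·d = -121 < 0  ⇒  outside

inside=no margin=9516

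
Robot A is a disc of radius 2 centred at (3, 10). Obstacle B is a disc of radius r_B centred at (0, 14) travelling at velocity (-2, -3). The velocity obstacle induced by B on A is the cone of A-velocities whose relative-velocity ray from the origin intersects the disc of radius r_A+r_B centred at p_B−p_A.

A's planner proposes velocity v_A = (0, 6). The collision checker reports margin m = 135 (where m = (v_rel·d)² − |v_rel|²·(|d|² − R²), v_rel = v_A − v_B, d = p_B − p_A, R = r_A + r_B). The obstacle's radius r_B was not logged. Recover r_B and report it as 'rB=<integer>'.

m = 135
d = (-3, 4);  v_rel = (2, 9),  |v_rel|² = 85
v_rel×d = (2)·(4) − (9)·(-3) = 35
since m = R²·85 − 35²:  R² = (1225 + 135) / 85 = 16
R = √16 = 4  ⇒  r_B = 4 − 2 = 2

rB=2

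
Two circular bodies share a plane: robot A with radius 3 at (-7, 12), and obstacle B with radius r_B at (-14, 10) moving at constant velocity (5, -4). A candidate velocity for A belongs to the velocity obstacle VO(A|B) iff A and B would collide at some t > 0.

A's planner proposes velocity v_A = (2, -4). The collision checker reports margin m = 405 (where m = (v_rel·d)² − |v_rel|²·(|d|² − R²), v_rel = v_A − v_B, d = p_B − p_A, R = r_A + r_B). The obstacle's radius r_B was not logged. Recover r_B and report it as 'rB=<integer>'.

m = 405
d = (-7, -2);  v_rel = (-3, 0),  |v_rel|² = 9
v_rel×d = (-3)·(-2) − (0)·(-7) = 6
since m = R²·9 − 6²:  R² = (36 + 405) / 9 = 49
R = √49 = 7  ⇒  r_B = 7 − 3 = 4

rB=4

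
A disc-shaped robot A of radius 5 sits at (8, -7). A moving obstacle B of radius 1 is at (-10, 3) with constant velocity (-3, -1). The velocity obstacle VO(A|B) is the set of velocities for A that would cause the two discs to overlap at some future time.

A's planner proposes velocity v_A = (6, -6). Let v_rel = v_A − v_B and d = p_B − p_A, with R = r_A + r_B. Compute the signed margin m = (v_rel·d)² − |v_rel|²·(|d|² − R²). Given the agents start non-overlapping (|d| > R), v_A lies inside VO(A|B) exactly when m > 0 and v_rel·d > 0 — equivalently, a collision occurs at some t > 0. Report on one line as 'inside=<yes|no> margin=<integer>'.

d = (-18, 10),  |d|² = 424;  R = 5+1 = 6,  c = 424−6² = 388
v_rel = (9, -5),  |v_rel|² = 106;  v_rel·d = (9)·(-18) + (-5)·(10) = -212
106·t² + 424·t + 388 = 0  ⇒  m = (-212)² − 106·388 = 3816
m = 3816 > 0,  v_rel·d = -212 < 0  ⇒  outside

inside=no margin=3816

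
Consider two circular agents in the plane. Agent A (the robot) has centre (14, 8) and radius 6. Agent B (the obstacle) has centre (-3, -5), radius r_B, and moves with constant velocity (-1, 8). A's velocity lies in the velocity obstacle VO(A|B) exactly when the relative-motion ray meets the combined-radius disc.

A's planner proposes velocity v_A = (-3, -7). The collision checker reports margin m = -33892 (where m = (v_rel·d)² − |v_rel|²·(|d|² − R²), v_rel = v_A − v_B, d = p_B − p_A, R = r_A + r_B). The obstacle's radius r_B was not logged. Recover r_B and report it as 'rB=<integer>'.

m = -33892
d = (-17, -13);  v_rel = (-2, -15),  |v_rel|² = 229
v_rel×d = (-2)·(-13) − (-15)·(-17) = -229
since m = R²·229 − (-229)²:  R² = (52441 + -33892) / 229 = 81
R = √81 = 9  ⇒  r_B = 9 − 6 = 3

rB=3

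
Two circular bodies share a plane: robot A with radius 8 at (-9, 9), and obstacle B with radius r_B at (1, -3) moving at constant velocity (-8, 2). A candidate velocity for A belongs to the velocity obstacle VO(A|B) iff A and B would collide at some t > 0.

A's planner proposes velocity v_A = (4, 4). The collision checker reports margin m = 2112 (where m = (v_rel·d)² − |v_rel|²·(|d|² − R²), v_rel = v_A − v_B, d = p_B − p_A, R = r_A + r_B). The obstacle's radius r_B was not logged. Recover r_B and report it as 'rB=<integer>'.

m = 2112
d = (10, -12);  v_rel = (12, 2),  |v_rel|² = 148
v_rel×d = (12)·(-12) − (2)·(10) = -164
since m = R²·148 − (-164)²:  R² = (26896 + 2112) / 148 = 196
R = √196 = 14  ⇒  r_B = 14 − 8 = 6

rB=6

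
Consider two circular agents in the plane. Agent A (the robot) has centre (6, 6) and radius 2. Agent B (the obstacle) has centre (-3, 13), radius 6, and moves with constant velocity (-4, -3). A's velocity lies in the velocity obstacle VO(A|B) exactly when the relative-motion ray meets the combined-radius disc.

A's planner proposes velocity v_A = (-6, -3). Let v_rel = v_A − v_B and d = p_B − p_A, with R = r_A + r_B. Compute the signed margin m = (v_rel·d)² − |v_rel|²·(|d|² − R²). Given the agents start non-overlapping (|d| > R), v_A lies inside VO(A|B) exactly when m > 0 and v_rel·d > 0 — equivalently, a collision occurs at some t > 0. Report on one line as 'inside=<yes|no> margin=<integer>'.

d = (-9, 7),  |d|² = 130;  R = 2+6 = 8,  c = 130−8² = 66
v_rel = (-2, 0),  |v_rel|² = 4;  v_rel·d = (-2)·(-9) + (0)·(7) = 18
4·t² − 36·t + 66 = 0  ⇒  m = 18² − 4·66 = 60
m = 60 > 0,  v_rel·d = 18 > 0  ⇒  inside

inside=yes margin=60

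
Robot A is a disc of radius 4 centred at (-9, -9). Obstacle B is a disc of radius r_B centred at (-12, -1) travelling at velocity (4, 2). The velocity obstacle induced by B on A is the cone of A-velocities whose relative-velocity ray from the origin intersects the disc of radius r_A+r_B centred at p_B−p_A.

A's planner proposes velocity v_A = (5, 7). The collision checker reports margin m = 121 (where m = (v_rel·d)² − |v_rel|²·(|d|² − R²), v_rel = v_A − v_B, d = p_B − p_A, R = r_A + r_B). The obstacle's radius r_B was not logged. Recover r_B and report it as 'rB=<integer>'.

m = 121
d = (-3, 8);  v_rel = (1, 5),  |v_rel|² = 26
v_rel×d = (1)·(8) − (5)·(-3) = 23
since m = R²·26 − 23²:  R² = (529 + 121) / 26 = 25
R = √25 = 5  ⇒  r_B = 5 − 4 = 1

rB=1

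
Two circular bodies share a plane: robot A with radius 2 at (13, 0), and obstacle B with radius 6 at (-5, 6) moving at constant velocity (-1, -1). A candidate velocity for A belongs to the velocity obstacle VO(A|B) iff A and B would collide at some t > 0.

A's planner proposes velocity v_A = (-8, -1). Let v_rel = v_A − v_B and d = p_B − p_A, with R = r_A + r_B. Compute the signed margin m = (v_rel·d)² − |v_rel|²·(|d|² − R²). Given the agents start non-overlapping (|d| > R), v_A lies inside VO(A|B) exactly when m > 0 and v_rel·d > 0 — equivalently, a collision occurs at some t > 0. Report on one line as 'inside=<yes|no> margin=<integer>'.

d = (-18, 6),  |d|² = 360;  R = 2+6 = 8,  c = 360−8² = 296
v_rel = (-7, 0),  |v_rel|² = 49;  v_rel·d = (-7)·(-18) + (0)·(6) = 126
49·t² − 252·t + 296 = 0  ⇒  m = 126² − 49·296 = 1372
m = 1372 > 0,  v_rel·d = 126 > 0  ⇒  inside

inside=yes margin=1372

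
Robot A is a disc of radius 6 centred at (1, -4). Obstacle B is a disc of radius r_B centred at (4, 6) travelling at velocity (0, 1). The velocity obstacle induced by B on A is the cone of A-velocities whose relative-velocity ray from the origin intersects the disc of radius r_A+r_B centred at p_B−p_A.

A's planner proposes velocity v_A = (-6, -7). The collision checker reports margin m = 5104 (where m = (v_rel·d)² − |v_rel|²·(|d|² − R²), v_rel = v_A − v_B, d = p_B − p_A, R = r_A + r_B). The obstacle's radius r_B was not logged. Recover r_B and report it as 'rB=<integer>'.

m = 5104
d = (3, 10);  v_rel = (-6, -8),  |v_rel|² = 100
v_rel×d = (-6)·(10) − (-8)·(3) = -36
since m = R²·100 − (-36)²:  R² = (1296 + 5104) / 100 = 64
R = √64 = 8  ⇒  r_B = 8 − 6 = 2

rB=2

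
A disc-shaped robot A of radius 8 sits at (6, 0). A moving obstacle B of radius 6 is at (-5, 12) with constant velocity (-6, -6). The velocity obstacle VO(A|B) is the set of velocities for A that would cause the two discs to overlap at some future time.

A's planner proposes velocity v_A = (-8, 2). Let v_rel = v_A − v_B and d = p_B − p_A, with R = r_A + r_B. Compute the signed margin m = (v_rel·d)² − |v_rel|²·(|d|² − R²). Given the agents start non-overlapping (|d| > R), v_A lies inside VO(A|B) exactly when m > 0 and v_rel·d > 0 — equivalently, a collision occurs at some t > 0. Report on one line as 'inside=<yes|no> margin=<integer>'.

d = (-11, 12),  |d|² = 265;  R = 8+6 = 14,  c = 265−14² = 69
v_rel = (-2, 8),  |v_rel|² = 68;  v_rel·d = (-2)·(-11) + (8)·(12) = 118
68·t² − 236·t + 69 = 0  ⇒  m = 118² − 68·69 = 9232
m = 9232 > 0,  v_rel·d = 118 > 0  ⇒  inside

inside=yes margin=9232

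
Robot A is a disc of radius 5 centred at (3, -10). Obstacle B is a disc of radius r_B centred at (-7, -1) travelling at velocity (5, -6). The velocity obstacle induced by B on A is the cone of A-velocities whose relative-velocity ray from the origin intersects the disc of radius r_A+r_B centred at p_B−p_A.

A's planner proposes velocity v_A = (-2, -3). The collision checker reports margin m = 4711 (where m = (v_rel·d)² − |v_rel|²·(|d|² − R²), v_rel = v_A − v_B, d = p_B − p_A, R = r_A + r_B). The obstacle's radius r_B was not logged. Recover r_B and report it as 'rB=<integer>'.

m = 4711
d = (-10, 9);  v_rel = (-7, 3),  |v_rel|² = 58
v_rel×d = (-7)·(9) − (3)·(-10) = -33
since m = R²·58 − (-33)²:  R² = (1089 + 4711) / 58 = 100
R = √100 = 10  ⇒  r_B = 10 − 5 = 5

rB=5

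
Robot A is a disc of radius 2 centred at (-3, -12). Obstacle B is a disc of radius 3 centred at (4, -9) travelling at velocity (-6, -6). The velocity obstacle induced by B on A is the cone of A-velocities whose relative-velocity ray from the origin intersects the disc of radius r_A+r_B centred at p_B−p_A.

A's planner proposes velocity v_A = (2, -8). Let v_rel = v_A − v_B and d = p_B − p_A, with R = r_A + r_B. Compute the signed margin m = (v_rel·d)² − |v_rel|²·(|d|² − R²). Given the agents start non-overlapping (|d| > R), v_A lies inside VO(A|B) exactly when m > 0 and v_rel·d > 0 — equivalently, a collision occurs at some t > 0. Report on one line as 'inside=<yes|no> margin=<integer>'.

d = (7, 3),  |d|² = 58;  R = 2+3 = 5,  c = 58−5² = 33
v_rel = (8, -2),  |v_rel|² = 68;  v_rel·d = (8)·(7) + (-2)·(3) = 50
68·t² − 100·t + 33 = 0  ⇒  m = 50² − 68·33 = 256
m = 256 > 0,  v_rel·d = 50 > 0  ⇒  inside

inside=yes margin=256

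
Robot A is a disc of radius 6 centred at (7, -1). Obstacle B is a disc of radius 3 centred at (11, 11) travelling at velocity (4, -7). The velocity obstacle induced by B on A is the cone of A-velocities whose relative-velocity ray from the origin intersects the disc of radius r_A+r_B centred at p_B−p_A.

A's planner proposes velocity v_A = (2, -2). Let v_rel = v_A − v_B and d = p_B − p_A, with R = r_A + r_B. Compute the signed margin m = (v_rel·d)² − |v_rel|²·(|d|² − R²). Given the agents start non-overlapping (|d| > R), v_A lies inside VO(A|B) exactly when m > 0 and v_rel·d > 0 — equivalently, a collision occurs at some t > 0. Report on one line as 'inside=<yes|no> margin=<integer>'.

d = (4, 12),  |d|² = 160;  R = 6+3 = 9,  c = 160−9² = 79
v_rel = (-2, 5),  |v_rel|² = 29;  v_rel·d = (-2)·(4) + (5)·(12) = 52
29·t² − 104·t + 79 = 0  ⇒  m = 52² − 29·79 = 413
m = 413 > 0,  v_rel·d = 52 > 0  ⇒  inside

inside=yes margin=413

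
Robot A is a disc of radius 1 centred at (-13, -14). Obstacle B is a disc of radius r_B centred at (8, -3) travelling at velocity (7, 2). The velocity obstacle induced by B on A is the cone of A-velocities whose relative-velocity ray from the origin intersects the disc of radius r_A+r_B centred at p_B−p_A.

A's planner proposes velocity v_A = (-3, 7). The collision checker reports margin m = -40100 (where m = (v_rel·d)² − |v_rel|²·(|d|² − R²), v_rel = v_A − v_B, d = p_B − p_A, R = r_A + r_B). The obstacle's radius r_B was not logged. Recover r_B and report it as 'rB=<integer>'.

m = -40100
d = (21, 11);  v_rel = (-10, 5),  |v_rel|² = 125
v_rel×d = (-10)·(11) − (5)·(21) = -215
since m = R²·125 − (-215)²:  R² = (46225 + -40100) / 125 = 49
R = √49 = 7  ⇒  r_B = 7 − 1 = 6

rB=6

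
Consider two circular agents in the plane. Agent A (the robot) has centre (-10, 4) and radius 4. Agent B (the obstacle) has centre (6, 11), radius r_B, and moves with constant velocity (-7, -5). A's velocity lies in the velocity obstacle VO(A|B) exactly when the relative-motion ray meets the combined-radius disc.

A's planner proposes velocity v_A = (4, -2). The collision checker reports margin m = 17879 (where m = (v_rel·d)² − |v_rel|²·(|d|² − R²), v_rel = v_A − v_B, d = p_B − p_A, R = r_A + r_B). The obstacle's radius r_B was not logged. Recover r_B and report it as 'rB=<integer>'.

m = 17879
d = (16, 7);  v_rel = (11, 3),  |v_rel|² = 130
v_rel×d = (11)·(7) − (3)·(16) = 29
since m = R²·130 − 29²:  R² = (841 + 17879) / 130 = 144
R = √144 = 12  ⇒  r_B = 12 − 4 = 8

rB=8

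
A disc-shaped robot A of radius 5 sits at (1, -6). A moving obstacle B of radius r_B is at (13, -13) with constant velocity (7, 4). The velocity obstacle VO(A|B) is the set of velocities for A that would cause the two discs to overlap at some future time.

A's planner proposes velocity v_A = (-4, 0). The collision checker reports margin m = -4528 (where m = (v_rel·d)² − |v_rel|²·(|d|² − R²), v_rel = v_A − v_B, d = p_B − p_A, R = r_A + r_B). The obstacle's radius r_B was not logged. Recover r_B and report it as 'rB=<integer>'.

m = -4528
d = (12, -7);  v_rel = (-11, -4),  |v_rel|² = 137
v_rel×d = (-11)·(-7) − (-4)·(12) = 125
since m = R²·137 − 125²:  R² = (15625 + -4528) / 137 = 81
R = √81 = 9  ⇒  r_B = 9 − 5 = 4

rB=4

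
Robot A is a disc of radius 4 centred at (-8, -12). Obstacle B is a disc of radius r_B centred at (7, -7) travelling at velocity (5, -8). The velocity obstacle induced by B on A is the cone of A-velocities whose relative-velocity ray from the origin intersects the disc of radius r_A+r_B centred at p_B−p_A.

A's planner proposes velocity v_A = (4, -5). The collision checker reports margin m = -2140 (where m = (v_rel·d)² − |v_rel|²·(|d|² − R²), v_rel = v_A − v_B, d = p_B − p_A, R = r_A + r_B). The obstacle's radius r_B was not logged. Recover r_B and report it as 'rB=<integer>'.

m = -2140
d = (15, 5);  v_rel = (-1, 3),  |v_rel|² = 10
v_rel×d = (-1)·(5) − (3)·(15) = -50
since m = R²·10 − (-50)²:  R² = (2500 + -2140) / 10 = 36
R = √36 = 6  ⇒  r_B = 6 − 4 = 2

rB=2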